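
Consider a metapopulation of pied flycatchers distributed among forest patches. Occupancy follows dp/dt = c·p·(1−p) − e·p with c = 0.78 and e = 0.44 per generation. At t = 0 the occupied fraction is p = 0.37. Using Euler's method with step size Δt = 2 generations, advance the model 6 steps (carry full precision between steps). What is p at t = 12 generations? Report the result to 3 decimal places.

0.436

Update rule: p ← p + [c·p·(1−p) − e·p]·Δt with Δt = 2.
step 1: Δp = +0.03804, p = 0.40804
step 2: Δp = +0.01773, p = 0.42577
step 3: Δp = +0.00673, p = 0.43250
step 4: Δp = +0.00229, p = 0.43479
step 5: Δp = +0.00075, p = 0.43554
step 6: Δp = +0.00024, p = 0.43578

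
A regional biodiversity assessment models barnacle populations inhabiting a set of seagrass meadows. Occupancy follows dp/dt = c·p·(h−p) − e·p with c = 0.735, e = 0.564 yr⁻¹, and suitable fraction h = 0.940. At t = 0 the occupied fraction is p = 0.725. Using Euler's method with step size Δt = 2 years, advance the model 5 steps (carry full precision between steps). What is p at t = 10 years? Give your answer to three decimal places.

Update rule: p ← p + [c·p·(h−p) − e·p]·Δt with Δt = 2.
t = 2: p = 0.72500 + (-0.58866) = 0.13634
t = 4: p = 0.13634 + (+0.00728) = 0.14361
t = 6: p = 0.14361 + (+0.00613) = 0.14975
t = 8: p = 0.14975 + (+0.00504) = 0.15479
t = 10: p = 0.15479 + (+0.00407) = 0.15885

0.159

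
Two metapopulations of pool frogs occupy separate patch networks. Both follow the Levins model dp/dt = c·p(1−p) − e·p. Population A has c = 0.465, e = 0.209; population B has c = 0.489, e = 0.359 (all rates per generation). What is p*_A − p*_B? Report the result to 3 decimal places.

A: p*_A = 1 − 0.209/0.465 = 0.5505.
B: p*_B = 1 − 0.359/0.489 = 0.2658.
p*_A − p*_B = 0.5505 − 0.2658 = 0.2847.

0.285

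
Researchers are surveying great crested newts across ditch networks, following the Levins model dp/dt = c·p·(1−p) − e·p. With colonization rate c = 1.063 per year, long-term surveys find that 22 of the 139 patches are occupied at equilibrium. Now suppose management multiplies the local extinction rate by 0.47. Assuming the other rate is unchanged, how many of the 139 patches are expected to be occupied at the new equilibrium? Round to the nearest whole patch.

Observed p* = 22/139 = 0.15827.
Balance c(1−p*) = e gives e = 1.063×(1 − 0.15827) = 0.89476.
New p* = 1 − e/c = 1 − 0.42054/1.06300 = 0.60438.
Expected occupied = 139 × 0.60438 = 84.01 ≈ 84.

84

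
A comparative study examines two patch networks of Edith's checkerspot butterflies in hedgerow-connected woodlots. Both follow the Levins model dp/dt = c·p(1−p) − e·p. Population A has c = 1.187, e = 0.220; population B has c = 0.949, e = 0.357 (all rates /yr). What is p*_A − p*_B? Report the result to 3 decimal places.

0.191

A: p*_A = 1 − 0.220/1.187 = 0.8147.
B: p*_B = 1 − 0.357/0.949 = 0.6238.
p*_A − p*_B = 0.8147 − 0.6238 = 0.1908.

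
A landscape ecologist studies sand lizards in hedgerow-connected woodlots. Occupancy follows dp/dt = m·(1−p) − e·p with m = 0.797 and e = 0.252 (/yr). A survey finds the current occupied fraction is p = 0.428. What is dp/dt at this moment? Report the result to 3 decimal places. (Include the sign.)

0.348

Colonization term: m·(1−p) = 0.797×0.5720 = 0.45588.
Extinction term: e·p = 0.10786.
dp/dt = 0.45588 − 0.10786 = 0.34803.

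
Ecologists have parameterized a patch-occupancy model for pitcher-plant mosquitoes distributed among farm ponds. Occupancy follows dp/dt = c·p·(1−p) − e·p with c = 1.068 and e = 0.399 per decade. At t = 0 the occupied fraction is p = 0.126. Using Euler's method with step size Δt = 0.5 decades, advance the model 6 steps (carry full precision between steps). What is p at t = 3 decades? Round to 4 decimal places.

Update rule: p ← p + [c·p·(1−p) − e·p]·Δt with Δt = 0.5.
step 1: Δp = +0.03367, p = 0.15967
step 2: Δp = +0.03980, p = 0.19946
step 3: Δp = +0.04548, p = 0.24494
step 4: Δp = +0.04989, p = 0.29483
step 5: Δp = +0.05220, p = 0.34704
step 6: Δp = +0.05177, p = 0.39881

0.3988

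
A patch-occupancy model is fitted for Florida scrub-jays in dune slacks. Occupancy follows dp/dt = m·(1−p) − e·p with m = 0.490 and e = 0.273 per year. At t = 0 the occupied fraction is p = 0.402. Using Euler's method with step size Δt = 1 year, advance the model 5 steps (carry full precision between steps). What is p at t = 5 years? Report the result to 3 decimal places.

0.642

Update rule: p ← p + [m·(1−p) − e·p]·Δt with Δt = 1.
t = 1: p = 0.40200 + (+0.18327) = 0.58527
t = 2: p = 0.58527 + (+0.04344) = 0.62871
t = 3: p = 0.62871 + (+0.01029) = 0.63900
t = 4: p = 0.63900 + (+0.00244) = 0.64144
t = 5: p = 0.64144 + (+0.00058) = 0.64202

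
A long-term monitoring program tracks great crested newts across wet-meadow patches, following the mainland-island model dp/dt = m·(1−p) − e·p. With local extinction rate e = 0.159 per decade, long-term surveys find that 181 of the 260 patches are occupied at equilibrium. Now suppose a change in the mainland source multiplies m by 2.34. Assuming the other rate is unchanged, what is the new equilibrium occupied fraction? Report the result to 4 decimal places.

0.8428

Observed p* = 181/260 = 0.69615.
Balance m(1−p*) = e·p* gives m = e·p*/(1−p*) = 0.159×0.69615/0.30385 = 0.36428.
New p* = m/(m+e) = 0.85242/(0.85242+0.15900) = 0.84280.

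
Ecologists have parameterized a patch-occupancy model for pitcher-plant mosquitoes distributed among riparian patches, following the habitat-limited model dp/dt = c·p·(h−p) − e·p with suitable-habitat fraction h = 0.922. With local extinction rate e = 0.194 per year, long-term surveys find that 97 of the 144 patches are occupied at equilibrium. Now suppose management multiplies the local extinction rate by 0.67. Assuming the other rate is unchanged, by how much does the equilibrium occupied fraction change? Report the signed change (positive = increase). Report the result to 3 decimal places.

Observed p* = 97/144 = 0.67361.
Balance c(h−p*) = e gives c = e/(0.922 − 0.67361) = 0.194/0.24839 = 0.78103.
New p* = 0.922 − e/c = 0.922 − 0.12998/0.78103 = 0.75558.
Δp* = 0.75558 − 0.67361 = +0.08197.

0.082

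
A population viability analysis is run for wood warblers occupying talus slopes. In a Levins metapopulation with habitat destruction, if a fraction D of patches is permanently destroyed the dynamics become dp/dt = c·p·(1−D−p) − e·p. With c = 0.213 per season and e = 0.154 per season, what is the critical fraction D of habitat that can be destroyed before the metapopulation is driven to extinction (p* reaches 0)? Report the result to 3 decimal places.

The nontrivial equilibrium is p* = (1−D) − e/c; extinction occurs when this hits zero.
So D_crit = 1 − e/c = 1 − 0.154/0.213 = 1 − 0.7230 = 0.2770.
This equals the undisturbed p*, a classic result of Lande's extension.

0.277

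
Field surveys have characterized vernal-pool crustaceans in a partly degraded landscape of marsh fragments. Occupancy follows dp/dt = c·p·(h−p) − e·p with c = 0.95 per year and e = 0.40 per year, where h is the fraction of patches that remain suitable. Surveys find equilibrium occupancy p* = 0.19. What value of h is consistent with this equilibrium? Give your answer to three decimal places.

At equilibrium c(h−p*) = e, so h = p* + e/c.
h = 0.19 + 0.40/0.95 = 0.19 + 0.4211 = 0.6111.

0.611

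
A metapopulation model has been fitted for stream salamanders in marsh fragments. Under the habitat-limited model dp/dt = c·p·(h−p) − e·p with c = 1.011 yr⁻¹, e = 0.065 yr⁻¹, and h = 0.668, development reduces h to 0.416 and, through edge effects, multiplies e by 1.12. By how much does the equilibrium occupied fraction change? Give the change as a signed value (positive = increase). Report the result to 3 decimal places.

Before: p* = h − e/c = 0.668 − 0.065/1.011 = 0.668 − 0.0643 = 0.6037.
After: c = 1.011, e = 0.0728, h = 0.416; p* = 0.416 − 0.0728/1.011 = 0.3440.
Δp* = 0.3440 − 0.6037 = -0.2597.

-0.260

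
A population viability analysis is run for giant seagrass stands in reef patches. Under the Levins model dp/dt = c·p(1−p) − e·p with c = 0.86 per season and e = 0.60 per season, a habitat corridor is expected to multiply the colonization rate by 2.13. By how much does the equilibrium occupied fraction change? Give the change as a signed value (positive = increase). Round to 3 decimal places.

Before: p* = 1 − 0.60/0.86 = 0.3023.
After the change, c = 1.8318, e = 0.6, so p* = 1 − 0.6/1.8318 = 0.6725.
Δp* = 0.6725 − 0.3023 = +0.3701.

0.370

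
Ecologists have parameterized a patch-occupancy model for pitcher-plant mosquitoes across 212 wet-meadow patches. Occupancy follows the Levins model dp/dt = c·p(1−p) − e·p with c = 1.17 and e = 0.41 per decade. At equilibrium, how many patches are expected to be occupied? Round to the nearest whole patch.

138

p* = 1 − e/c = 1 − 0.41/1.17 = 0.6496.
Expected occupied patches = N × p* = 212 × 0.6496 = 137.71 ≈ 138.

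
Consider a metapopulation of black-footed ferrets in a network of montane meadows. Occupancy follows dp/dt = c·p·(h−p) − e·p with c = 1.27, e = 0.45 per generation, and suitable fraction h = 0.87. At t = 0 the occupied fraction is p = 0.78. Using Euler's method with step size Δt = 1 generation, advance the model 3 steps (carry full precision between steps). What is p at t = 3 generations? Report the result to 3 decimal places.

Update rule: p ← p + [c·p·(h−p) − e·p]·Δt with Δt = 1.
step 1: Δp = -0.26185, p = 0.51815
step 2: Δp = -0.00164, p = 0.51652
step 3: Δp = -0.00056, p = 0.51596

0.516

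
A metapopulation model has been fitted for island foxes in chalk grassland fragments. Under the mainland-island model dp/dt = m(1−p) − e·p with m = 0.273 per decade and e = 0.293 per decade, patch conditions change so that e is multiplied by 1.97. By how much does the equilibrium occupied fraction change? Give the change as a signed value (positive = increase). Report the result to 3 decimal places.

Before: p* = 0.273/(0.273+0.293) = 0.4823.
After: m = 0.273, e = 0.57721; p* = 0.273/0.8502 = 0.3211.
Δp* = 0.3211 − 0.4823 = -0.1612.

-0.161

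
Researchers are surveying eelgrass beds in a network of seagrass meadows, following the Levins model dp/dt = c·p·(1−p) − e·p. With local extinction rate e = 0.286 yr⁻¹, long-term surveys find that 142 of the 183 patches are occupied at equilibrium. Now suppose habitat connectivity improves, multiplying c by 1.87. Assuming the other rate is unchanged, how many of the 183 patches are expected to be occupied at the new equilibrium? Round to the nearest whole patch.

Observed p* = 142/183 = 0.77596.
Balance c(1−p*) = e gives c = e/(1 − 0.77596) = 0.286/0.22404 = 1.27656.
New p* = 1 − e/c = 1 − 0.28600/2.38717 = 0.88019.
Expected occupied = 183 × 0.88019 = 161.07 ≈ 161.

161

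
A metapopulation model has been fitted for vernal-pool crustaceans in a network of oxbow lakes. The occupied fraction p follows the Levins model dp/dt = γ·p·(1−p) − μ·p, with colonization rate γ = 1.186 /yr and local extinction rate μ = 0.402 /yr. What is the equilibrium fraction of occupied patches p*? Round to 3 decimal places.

0.661

Setting dp/dt = 0 and dividing through by p* gives γ·(1−p*) = μ.
So p* = 1 − μ/γ = 1 − 0.402/1.186 = 1 − 0.3390 = 0.6610.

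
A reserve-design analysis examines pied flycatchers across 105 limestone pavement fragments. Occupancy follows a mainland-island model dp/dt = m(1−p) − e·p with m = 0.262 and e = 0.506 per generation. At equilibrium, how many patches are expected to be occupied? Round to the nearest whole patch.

36

p* = m/(m+e) = 0.262/0.7680 = 0.3411.
Expected occupied patches = N × p* = 105 × 0.3411 = 35.82 ≈ 36.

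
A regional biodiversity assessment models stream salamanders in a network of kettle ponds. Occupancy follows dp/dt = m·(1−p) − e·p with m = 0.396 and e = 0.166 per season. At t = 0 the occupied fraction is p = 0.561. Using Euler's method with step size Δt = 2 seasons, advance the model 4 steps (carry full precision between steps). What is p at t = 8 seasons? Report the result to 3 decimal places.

0.705

Update rule: p ← p + [m·(1−p) − e·p]·Δt with Δt = 2.
p: 0.56100 → 0.72244  (Δp = +0.16144)
p: 0.72244 → 0.70242  (Δp = -0.02002)
p: 0.70242 → 0.70490  (Δp = +0.00248)
p: 0.70490 → 0.70459  (Δp = -0.00031)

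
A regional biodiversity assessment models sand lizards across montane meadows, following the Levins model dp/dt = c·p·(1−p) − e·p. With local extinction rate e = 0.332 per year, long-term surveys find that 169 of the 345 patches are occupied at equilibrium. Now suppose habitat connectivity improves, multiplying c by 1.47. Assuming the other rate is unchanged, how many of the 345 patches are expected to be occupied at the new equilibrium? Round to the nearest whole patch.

Observed p* = 169/345 = 0.48986.
Balance c(1−p*) = e gives c = e/(1 − 0.48986) = 0.332/0.51014 = 0.65080.
New p* = 1 − e/c = 1 − 0.33200/0.95668 = 0.65297.
Expected occupied = 345 × 0.65297 = 225.27 ≈ 225.

225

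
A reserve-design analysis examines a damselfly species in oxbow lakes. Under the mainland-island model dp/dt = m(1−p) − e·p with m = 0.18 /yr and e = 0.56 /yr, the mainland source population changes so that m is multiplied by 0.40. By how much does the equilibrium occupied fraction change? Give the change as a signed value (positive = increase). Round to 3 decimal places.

Before: p* = 0.18/(0.18+0.56) = 0.2432.
After: m = 0.072, e = 0.56; p* = 0.072/0.6320 = 0.1139.
Δp* = 0.1139 − 0.2432 = -0.1293.

-0.129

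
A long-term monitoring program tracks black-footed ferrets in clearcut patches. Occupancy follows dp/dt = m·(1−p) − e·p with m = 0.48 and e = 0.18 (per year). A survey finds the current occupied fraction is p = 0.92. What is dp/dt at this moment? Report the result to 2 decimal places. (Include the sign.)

-0.13

Colonization term: m·(1−p) = 0.48×0.0800 = 0.03840.
Extinction term: e·p = 0.16560.
dp/dt = 0.03840 − 0.16560 = -0.12720.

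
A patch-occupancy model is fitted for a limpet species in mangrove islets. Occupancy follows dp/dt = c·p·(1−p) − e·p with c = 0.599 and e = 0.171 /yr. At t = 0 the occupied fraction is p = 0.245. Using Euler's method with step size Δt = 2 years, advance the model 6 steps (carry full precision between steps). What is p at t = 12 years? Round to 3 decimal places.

0.714

Update rule: p ← p + [c·p·(1−p) − e·p]·Δt with Δt = 2.
t = 2: p = 0.24500 + (+0.13781) = 0.38281
t = 4: p = 0.38281 + (+0.15213) = 0.53494
t = 6: p = 0.53494 + (+0.11509) = 0.65003
t = 8: p = 0.65003 + (+0.05023) = 0.70025
t = 10: p = 0.70025 + (+0.01197) = 0.71223
t = 12: p = 0.71223 + (+0.00196) = 0.71419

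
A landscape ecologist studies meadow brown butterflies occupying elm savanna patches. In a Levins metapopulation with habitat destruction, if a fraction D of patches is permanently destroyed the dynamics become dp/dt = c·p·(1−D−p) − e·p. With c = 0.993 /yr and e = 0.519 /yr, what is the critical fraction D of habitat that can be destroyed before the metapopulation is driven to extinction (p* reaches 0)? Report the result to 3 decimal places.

The nontrivial equilibrium is p* = (1−D) − e/c; extinction occurs when this hits zero.
So D_crit = 1 − e/c = 1 − 0.519/0.993 = 1 − 0.5227 = 0.4773.
Note this equals the original equilibrium occupancy — the Levins extinction-debt result.

0.477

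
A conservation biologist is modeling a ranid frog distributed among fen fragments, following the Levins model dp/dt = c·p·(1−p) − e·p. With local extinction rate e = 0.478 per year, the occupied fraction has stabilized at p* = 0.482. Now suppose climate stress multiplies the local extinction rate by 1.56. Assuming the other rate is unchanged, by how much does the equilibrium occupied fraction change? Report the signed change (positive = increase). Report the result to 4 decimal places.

Balance c(1−p*) = e gives c = e/(1 − 0.48200) = 0.478/0.51800 = 0.92278.
New p* = 1 − e/c = 1 − 0.74568/0.92278 = 0.19192.
Δp* = 0.19192 − 0.48200 = -0.29008.

-0.2901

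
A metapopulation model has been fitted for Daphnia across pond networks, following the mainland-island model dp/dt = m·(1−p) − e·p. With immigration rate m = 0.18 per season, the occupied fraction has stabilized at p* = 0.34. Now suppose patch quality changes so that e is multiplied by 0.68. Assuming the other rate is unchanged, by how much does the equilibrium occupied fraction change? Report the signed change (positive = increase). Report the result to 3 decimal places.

0.091

Balance m(1−p*) = e·p* gives e = m(1−p*)/p* = 0.18×0.66000/0.34000 = 0.34941.
New p* = m/(m+e) = 0.18000/(0.18000+0.23760) = 0.43103.
Δp* = 0.43103 − 0.34000 = +0.09103.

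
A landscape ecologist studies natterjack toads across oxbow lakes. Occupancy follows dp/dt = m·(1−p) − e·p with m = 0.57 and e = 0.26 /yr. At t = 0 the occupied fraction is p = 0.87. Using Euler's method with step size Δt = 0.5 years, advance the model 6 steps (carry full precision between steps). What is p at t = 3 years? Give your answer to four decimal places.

0.6941

Update rule: p ← p + [m·(1−p) − e·p]·Δt with Δt = 0.5.
step 1: Δp = -0.07605, p = 0.79395
step 2: Δp = -0.04449, p = 0.74946
step 3: Δp = -0.02603, p = 0.72343
step 4: Δp = -0.01523, p = 0.70821
step 5: Δp = -0.00891, p = 0.69930
step 6: Δp = -0.00521, p = 0.69409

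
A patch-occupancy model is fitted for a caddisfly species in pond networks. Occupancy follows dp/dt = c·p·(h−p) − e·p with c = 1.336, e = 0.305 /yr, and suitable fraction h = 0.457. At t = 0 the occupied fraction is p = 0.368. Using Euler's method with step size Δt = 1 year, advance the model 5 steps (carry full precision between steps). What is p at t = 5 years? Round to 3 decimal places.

0.241

Update rule: p ← p + [c·p·(h−p) − e·p]·Δt with Δt = 1.
p: 0.36800 → 0.29952  (Δp = -0.06848)
p: 0.29952 → 0.27118  (Δp = -0.02833)
p: 0.27118 → 0.25579  (Δp = -0.01539)
p: 0.25579 → 0.24654  (Δp = -0.00926)
p: 0.24654 → 0.24066  (Δp = -0.00587)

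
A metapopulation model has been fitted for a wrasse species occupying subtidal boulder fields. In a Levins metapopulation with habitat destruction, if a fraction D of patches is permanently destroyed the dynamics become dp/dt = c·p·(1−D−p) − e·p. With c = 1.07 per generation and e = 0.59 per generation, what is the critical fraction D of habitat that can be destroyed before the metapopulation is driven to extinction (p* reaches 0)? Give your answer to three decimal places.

The nontrivial equilibrium is p* = (1−D) − e/c; extinction occurs when this hits zero.
So D_crit = 1 − e/c = 1 − 0.59/1.07 = 1 − 0.5514 = 0.4486.
This equals the undisturbed p*, a classic result of Lande's extension.

0.449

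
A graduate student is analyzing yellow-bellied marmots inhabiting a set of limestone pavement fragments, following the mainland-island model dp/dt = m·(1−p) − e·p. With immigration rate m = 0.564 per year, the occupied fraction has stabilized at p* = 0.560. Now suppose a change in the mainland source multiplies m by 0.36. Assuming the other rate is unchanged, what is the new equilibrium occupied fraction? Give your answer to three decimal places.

0.314

Balance m(1−p*) = e·p* gives e = m(1−p*)/p* = 0.564×0.44000/0.56000 = 0.44314.
New p* = m/(m+e) = 0.20304/(0.20304+0.44314) = 0.31422.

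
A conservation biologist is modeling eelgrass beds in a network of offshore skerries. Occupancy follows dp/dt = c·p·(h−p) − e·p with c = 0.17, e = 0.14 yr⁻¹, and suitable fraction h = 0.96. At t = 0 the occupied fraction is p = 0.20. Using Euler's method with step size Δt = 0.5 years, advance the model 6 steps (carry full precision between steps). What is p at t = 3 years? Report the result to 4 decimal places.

0.1939

Update rule: p ← p + [c·p·(h−p) − e·p]·Δt with Δt = 0.5.
p: 0.20000 → 0.19892  (Δp = -0.00108)
p: 0.19892 → 0.19786  (Δp = -0.00106)
p: 0.19786 → 0.19683  (Δp = -0.00103)
p: 0.19683 → 0.19582  (Δp = -0.00101)
p: 0.19582 → 0.19483  (Δp = -0.00099)
p: 0.19483 → 0.19387  (Δp = -0.00097)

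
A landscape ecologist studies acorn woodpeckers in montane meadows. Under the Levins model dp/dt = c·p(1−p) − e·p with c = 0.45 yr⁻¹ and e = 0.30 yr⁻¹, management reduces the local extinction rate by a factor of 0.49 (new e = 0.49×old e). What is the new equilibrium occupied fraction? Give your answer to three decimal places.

0.673

Before: p* = 1 − 0.30/0.45 = 0.3333.
After the change, c = 0.45, e = 0.147, so p* = 1 − 0.147/0.45 = 0.6733.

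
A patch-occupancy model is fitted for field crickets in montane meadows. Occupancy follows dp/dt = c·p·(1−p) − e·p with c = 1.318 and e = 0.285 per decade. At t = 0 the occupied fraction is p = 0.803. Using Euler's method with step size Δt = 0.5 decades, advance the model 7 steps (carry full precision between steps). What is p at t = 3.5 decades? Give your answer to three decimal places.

Update rule: p ← p + [c·p·(1−p) − e·p]·Δt with Δt = 0.5.
step 1: Δp = -0.01018, p = 0.79282
step 2: Δp = -0.00473, p = 0.78809
step 3: Δp = -0.00225, p = 0.78584
step 4: Δp = -0.00108, p = 0.78477
step 5: Δp = -0.00052, p = 0.78425
step 6: Δp = -0.00025, p = 0.78400
step 7: Δp = -0.00012, p = 0.78388

0.784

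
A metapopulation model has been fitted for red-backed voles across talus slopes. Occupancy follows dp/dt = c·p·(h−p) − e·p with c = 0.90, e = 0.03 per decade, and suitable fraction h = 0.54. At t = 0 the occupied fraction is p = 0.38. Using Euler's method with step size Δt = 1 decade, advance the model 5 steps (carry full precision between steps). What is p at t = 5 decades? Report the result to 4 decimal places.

0.4969

Update rule: p ← p + [c·p·(h−p) − e·p]·Δt with Δt = 1.
step 1: Δp = +0.04332, p = 0.42332
step 2: Δp = +0.03175, p = 0.45507
step 3: Δp = +0.02113, p = 0.47620
step 4: Δp = +0.01306, p = 0.48926
step 5: Δp = +0.00766, p = 0.49692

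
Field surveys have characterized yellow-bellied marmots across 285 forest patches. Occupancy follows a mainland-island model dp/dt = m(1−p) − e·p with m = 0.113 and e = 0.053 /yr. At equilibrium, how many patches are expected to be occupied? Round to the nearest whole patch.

194

p* = m/(m+e) = 0.113/0.1660 = 0.6807.
Expected occupied patches = N × p* = 285 × 0.6807 = 194.01 ≈ 194.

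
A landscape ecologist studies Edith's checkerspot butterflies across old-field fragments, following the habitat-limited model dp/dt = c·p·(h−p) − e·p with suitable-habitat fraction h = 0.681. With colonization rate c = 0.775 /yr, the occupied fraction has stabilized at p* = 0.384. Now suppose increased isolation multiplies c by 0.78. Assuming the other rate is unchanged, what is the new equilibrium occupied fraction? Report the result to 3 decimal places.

Balance c(h−p*) = e gives e = 0.775×(0.681 − 0.38400) = 0.23018.
New p* = 0.681 − e/c = 0.681 − 0.23018/0.60450 = 0.30022.

0.300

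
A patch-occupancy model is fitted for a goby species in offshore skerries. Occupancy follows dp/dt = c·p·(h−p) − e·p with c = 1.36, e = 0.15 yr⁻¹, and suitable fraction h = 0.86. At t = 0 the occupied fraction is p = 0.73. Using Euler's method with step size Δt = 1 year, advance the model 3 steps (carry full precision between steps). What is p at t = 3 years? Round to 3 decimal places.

0.750

Update rule: p ← p + [c·p·(h−p) − e·p]·Δt with Δt = 1.
p: 0.73000 → 0.74956  (Δp = +0.01956)
p: 0.74956 → 0.74971  (Δp = +0.00014)
p: 0.74971 → 0.74971  (Δp = -0.00000)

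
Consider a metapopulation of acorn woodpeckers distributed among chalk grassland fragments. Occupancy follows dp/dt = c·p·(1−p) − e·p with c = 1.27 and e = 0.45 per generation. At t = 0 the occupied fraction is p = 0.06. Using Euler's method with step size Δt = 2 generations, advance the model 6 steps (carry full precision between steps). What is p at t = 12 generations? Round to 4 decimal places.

0.6554

Update rule: p ← p + [c·p·(1−p) − e·p]·Δt with Δt = 2.
step 1: Δp = +0.08926, p = 0.14926
step 2: Δp = +0.18820, p = 0.33745
step 3: Δp = +0.26418, p = 0.60163
step 4: Δp = +0.06729, p = 0.66893
step 5: Δp = -0.03952, p = 0.62941
step 6: Δp = +0.02599, p = 0.65540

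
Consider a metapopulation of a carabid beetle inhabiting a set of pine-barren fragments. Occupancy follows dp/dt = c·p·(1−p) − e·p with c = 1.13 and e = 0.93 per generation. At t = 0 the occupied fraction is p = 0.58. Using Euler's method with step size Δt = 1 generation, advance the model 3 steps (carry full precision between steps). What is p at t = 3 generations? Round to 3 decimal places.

Update rule: p ← p + [c·p·(1−p) − e·p]·Δt with Δt = 1.
t = 1: p = 0.58000 + (-0.26413) = 0.31587
t = 2: p = 0.31587 + (-0.04957) = 0.26630
t = 3: p = 0.26630 + (-0.02687) = 0.23942

0.239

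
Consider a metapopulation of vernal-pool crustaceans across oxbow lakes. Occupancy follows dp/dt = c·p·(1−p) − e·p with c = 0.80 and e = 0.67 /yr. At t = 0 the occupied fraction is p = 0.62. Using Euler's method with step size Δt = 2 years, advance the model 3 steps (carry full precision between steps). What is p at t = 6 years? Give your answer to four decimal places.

Update rule: p ← p + [c·p·(1−p) − e·p]·Δt with Δt = 2.
  1  |  dp/dt·Δt = -0.453840  |  p_1 = 0.166160
  2  |  dp/dt·Δt = -0.000973  |  p_2 = 0.165187
  3  |  dp/dt·Δt = -0.000710  |  p_3 = 0.164477

0.1645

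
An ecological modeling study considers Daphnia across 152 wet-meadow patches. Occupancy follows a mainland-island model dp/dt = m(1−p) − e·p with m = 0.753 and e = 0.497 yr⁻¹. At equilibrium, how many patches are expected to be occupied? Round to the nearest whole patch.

92

p* = m/(m+e) = 0.753/1.2500 = 0.6024.
Expected occupied patches = N × p* = 152 × 0.6024 = 91.56 ≈ 92.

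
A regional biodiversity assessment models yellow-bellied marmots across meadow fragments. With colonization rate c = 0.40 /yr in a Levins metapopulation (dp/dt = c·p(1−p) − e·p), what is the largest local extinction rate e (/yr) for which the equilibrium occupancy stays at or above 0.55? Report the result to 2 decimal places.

0.18

1 − e/c ≥ 0.55 ⇒ e ≤ c(1 − 0.55) = 0.40 × 0.4500.
e_max = 0.1800.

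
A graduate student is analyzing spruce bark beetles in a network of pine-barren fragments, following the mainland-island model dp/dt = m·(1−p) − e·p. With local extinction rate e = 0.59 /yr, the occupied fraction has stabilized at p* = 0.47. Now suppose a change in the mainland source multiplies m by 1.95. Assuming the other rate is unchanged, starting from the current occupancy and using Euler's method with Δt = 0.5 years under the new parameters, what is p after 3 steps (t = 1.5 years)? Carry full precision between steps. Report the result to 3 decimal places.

Balance m(1−p*) = e·p* gives m = e·p*/(1−p*) = 0.59×0.47000/0.53000 = 0.52321.
Starting from p₀ = 0.47000; update p ← p + (dp/dt)·Δt with the new parameters.
p: 0.47000 → 0.60172  (Δp = +0.13172)
p: 0.60172 → 0.62739  (Δp = +0.02567)
p: 0.62739 → 0.63239  (Δp = +0.00500)

0.632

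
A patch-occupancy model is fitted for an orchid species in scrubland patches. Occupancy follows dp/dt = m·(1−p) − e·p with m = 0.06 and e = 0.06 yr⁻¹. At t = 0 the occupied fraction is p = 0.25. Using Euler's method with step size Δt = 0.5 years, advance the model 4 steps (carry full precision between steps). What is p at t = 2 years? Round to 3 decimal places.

0.305

Update rule: p ← p + [m·(1−p) − e·p]·Δt with Δt = 0.5.
t = 0.5: p = 0.25000 + (+0.01500) = 0.26500
t = 1: p = 0.26500 + (+0.01410) = 0.27910
t = 1.5: p = 0.27910 + (+0.01325) = 0.29235
t = 2: p = 0.29235 + (+0.01246) = 0.30481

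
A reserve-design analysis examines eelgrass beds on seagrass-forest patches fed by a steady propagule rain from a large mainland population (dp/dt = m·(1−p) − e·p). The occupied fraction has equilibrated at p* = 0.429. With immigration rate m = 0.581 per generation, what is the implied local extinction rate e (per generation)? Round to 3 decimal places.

0.773

At equilibrium m(1−p*) = e·p*, so e = m(1−p*)/p*.
e = 0.581 × 0.5710 / 0.429 = 0.7733.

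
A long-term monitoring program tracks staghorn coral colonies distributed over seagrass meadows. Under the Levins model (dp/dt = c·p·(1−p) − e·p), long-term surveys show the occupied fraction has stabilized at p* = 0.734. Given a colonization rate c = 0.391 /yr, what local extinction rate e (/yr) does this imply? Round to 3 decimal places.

0.104

At equilibrium c(1−p*) = e.
e = 0.391 × (1 − 0.734) = 0.391 × 0.2660 = 0.1040.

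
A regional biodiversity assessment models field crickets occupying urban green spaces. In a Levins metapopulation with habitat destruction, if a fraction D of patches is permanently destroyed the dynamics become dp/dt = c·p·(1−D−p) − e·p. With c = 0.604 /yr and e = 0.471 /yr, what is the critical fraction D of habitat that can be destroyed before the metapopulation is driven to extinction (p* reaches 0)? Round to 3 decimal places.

The nontrivial equilibrium is p* = (1−D) − e/c; extinction occurs when this hits zero.
So D_crit = 1 − e/c = 1 − 0.471/0.604 = 1 − 0.7798 = 0.2202.
This equals the undisturbed p*, a classic result of Lande's extension.

0.220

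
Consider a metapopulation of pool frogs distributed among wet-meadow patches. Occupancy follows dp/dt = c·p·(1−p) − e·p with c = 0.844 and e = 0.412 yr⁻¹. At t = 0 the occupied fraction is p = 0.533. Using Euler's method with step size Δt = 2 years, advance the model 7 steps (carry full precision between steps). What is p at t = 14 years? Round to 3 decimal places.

Update rule: p ← p + [c·p·(1−p) − e·p]·Δt with Δt = 2.
t = 2: p = 0.53300 + (-0.01903) = 0.51397
t = 4: p = 0.51397 + (-0.00184) = 0.51213
t = 6: p = 0.51213 + (-0.00024) = 0.51189
t = 8: p = 0.51189 + (-0.00003) = 0.51185
t = 10: p = 0.51185 + (-0.00000) = 0.51185
t = 12: p = 0.51185 + (-0.00000) = 0.51185
t = 14: p = 0.51185 + (-0.00000) = 0.51185

0.512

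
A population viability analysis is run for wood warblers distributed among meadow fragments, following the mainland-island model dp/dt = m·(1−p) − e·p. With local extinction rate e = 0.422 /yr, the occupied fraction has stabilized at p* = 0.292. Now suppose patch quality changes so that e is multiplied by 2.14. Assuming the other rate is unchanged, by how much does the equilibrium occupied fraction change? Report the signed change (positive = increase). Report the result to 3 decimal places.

Balance m(1−p*) = e·p* gives m = e·p*/(1−p*) = 0.422×0.29200/0.70800 = 0.17405.
New p* = m/(m+e) = 0.17405/(0.17405+0.90308) = 0.16159.
Δp* = 0.16159 − 0.29200 = -0.13041.

-0.130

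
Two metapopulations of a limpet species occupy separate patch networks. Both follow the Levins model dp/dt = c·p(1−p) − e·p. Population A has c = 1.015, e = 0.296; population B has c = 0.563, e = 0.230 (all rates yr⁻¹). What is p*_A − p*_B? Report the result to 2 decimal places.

0.12

A: p*_A = 1 − 0.296/1.015 = 0.7084.
B: p*_B = 1 − 0.230/0.563 = 0.5915.
p*_A − p*_B = 0.7084 − 0.5915 = 0.1169.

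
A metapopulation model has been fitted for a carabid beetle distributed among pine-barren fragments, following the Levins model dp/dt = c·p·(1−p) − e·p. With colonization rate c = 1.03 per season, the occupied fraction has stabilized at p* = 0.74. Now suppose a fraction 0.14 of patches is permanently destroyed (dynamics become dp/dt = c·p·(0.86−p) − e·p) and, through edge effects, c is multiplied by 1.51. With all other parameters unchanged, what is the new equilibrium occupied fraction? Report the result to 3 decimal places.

Balance c(1−p*) = e gives e = 1.03×(1 − 0.74000) = 0.26780.
New p* = 0.86 − e/c = 0.86 − 0.26780/1.55530 = 0.68781.

0.688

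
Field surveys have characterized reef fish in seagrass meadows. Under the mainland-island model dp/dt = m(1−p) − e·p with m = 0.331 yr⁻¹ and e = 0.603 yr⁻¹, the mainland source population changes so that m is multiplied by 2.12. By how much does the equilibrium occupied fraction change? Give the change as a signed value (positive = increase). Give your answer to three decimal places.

Before: p* = 0.331/(0.331+0.603) = 0.3544.
After: m = 0.70172, e = 0.603; p* = 0.70172/1.3047 = 0.5378.
Δp* = 0.5378 − 0.3544 = +0.1834.

0.183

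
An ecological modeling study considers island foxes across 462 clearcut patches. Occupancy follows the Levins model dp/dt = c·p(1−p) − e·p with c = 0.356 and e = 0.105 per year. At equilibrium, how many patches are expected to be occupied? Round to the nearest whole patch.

326

p* = 1 − e/c = 1 − 0.105/0.356 = 0.7051.
Expected occupied patches = N × p* = 462 × 0.7051 = 325.74 ≈ 326.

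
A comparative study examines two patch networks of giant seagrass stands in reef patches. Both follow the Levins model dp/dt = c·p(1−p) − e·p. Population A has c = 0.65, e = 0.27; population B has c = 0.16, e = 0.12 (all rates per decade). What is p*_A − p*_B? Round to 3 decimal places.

A: p*_A = 1 − 0.27/0.65 = 0.5846.
B: p*_B = 1 − 0.12/0.16 = 0.2500.
p*_A − p*_B = 0.5846 − 0.2500 = 0.3346.

0.335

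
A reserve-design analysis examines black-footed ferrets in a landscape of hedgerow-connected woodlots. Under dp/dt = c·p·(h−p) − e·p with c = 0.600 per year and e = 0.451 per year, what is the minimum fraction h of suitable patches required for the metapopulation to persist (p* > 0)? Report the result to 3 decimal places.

p* = h − e/c is positive only when h > e/c.
h_min = e/c = 0.451/0.600 = 0.7517.

0.752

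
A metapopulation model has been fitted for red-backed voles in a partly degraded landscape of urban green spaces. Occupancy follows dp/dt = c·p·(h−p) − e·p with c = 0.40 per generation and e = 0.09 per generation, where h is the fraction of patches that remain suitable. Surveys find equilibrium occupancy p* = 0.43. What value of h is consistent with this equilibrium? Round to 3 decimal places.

At equilibrium c(h−p*) = e, so h = p* + e/c.
h = 0.43 + 0.09/0.40 = 0.43 + 0.2250 = 0.6550.

0.655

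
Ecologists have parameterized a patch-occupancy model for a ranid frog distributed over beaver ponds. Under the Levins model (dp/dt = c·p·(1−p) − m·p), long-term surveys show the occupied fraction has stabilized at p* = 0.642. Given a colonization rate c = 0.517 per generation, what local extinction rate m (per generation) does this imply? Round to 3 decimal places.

At equilibrium c(1−p*) = m.
m = 0.517 × (1 − 0.642) = 0.517 × 0.3580 = 0.1851.

0.185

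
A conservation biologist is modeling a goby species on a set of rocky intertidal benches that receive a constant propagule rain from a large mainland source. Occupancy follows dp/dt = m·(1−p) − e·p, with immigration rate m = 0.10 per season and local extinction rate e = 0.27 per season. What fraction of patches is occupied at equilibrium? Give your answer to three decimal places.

0.270

At equilibrium the propagule rain into empty patches balances local extinction: m(1−p*) = e·p*.
p* = m/(m+e) = 0.10/(0.10+0.27) = 0.10/0.3700 = 0.2703.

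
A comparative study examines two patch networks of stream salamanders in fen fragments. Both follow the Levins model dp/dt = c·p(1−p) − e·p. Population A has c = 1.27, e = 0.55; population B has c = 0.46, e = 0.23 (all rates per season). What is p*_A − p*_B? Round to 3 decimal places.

A: p*_A = 1 − 0.55/1.27 = 0.5669.
B: p*_B = 1 − 0.23/0.46 = 0.5000.
p*_A − p*_B = 0.5669 − 0.5000 = 0.0669.

0.067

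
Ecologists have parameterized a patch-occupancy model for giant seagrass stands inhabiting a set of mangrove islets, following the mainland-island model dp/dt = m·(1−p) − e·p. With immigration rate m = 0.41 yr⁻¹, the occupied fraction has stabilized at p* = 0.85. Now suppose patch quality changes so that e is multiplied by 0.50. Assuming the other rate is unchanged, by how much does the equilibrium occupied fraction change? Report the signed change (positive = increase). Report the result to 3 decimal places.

0.069

Balance m(1−p*) = e·p* gives e = m(1−p*)/p* = 0.41×0.15000/0.85000 = 0.07235.
New p* = m/(m+e) = 0.41000/(0.41000+0.03617) = 0.91893.
Δp* = 0.91893 − 0.85000 = +0.06893.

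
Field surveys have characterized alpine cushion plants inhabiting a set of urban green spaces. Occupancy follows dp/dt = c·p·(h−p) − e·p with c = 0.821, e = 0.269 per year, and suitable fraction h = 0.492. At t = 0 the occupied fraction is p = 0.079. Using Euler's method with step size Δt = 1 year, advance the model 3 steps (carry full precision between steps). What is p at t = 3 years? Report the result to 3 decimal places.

Update rule: p ← p + [c·p·(h−p) − e·p]·Δt with Δt = 1.
t = 1: p = 0.07900 + (+0.00554) = 0.08454
t = 2: p = 0.08454 + (+0.00554) = 0.09008
t = 3: p = 0.09008 + (+0.00549) = 0.09557

0.096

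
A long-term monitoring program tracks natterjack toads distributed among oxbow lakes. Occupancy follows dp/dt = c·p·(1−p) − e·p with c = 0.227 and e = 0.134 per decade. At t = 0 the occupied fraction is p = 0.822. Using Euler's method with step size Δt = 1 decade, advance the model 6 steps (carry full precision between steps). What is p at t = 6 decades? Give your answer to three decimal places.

Update rule: p ← p + [c·p·(1−p) − e·p]·Δt with Δt = 1.
step 1: Δp = -0.07693, p = 0.74507
step 2: Δp = -0.05672, p = 0.68834
step 3: Δp = -0.04354, p = 0.64480
step 4: Δp = -0.03441, p = 0.61039
step 5: Δp = -0.02781, p = 0.58258
step 6: Δp = -0.02286, p = 0.55972

0.560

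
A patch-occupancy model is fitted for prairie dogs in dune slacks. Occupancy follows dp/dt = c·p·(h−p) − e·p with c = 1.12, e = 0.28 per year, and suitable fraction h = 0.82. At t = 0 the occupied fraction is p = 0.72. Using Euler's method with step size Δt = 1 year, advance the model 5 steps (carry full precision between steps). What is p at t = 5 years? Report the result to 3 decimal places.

Update rule: p ← p + [c·p·(h−p) − e·p]·Δt with Δt = 1.
  1  |  dp/dt·Δt = -0.120960  |  p_1 = 0.599040
  2  |  dp/dt·Δt = -0.019484  |  p_2 = 0.579556
  3  |  dp/dt·Δt = -0.006203  |  p_3 = 0.573353
  4  |  dp/dt·Δt = -0.002153  |  p_4 = 0.571200
  5  |  dp/dt·Δt = -0.000768  |  p_5 = 0.570432

0.570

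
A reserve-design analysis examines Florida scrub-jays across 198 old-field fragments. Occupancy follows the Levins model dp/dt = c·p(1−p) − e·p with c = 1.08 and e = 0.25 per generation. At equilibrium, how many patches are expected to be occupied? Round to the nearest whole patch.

p* = 1 − e/c = 1 − 0.25/1.08 = 0.7685.
Expected occupied patches = N × p* = 198 × 0.7685 = 152.17 ≈ 152.

152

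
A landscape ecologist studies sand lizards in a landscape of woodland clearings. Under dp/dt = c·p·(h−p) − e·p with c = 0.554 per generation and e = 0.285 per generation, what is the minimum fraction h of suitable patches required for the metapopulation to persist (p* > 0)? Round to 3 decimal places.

p* = h − e/c is positive only when h > e/c.
h_min = e/c = 0.285/0.554 = 0.5144.

0.514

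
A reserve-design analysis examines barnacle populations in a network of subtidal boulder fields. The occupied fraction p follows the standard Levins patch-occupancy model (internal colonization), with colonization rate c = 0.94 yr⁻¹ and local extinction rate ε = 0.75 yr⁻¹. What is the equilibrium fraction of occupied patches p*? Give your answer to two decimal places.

Setting dp/dt = 0 and dividing through by p* gives c·(1−p*) = ε.
So p* = 1 − ε/c = 1 − 0.75/0.94 = 1 − 0.7979 = 0.2021.

0.20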